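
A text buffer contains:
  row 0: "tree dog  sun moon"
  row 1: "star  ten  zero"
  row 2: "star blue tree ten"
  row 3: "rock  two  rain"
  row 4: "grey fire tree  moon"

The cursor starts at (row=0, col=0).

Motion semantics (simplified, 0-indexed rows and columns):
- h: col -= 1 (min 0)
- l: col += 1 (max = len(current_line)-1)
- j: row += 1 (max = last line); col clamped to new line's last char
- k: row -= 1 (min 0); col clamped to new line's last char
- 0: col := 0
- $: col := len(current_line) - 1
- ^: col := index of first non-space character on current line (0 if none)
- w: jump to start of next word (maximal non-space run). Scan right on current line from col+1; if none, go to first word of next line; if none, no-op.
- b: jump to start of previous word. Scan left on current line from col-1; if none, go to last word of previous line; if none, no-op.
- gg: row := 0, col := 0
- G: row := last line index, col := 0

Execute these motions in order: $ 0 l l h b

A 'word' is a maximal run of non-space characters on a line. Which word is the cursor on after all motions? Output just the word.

After 1 ($): row=0 col=17 char='n'
After 2 (0): row=0 col=0 char='t'
After 3 (l): row=0 col=1 char='r'
After 4 (l): row=0 col=2 char='e'
After 5 (h): row=0 col=1 char='r'
After 6 (b): row=0 col=0 char='t'

Answer: tree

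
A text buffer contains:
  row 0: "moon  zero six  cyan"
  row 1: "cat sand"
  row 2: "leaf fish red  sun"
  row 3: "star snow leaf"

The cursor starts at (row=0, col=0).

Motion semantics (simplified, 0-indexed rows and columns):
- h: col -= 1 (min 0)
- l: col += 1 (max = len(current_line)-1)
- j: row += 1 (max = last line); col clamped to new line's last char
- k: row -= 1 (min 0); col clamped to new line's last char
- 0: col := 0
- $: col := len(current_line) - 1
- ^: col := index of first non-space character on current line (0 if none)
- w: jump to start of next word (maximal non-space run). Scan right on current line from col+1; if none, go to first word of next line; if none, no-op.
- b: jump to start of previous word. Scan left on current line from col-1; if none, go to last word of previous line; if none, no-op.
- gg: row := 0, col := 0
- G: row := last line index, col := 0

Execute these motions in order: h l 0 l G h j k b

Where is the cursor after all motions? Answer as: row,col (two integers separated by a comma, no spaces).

After 1 (h): row=0 col=0 char='m'
After 2 (l): row=0 col=1 char='o'
After 3 (0): row=0 col=0 char='m'
After 4 (l): row=0 col=1 char='o'
After 5 (G): row=3 col=0 char='s'
After 6 (h): row=3 col=0 char='s'
After 7 (j): row=3 col=0 char='s'
After 8 (k): row=2 col=0 char='l'
After 9 (b): row=1 col=4 char='s'

Answer: 1,4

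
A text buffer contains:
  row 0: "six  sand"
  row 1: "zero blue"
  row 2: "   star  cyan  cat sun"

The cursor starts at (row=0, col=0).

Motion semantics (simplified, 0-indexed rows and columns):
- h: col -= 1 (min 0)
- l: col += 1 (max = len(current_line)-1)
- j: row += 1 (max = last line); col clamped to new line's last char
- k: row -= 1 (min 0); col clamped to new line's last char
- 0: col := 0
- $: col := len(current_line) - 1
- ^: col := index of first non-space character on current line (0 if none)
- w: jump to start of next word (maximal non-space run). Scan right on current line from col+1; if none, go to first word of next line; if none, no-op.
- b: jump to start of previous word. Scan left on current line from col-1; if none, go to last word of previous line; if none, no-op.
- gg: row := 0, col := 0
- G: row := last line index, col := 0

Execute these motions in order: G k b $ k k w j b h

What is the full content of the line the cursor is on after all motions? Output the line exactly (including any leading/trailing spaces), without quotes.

After 1 (G): row=2 col=0 char='_'
After 2 (k): row=1 col=0 char='z'
After 3 (b): row=0 col=5 char='s'
After 4 ($): row=0 col=8 char='d'
After 5 (k): row=0 col=8 char='d'
After 6 (k): row=0 col=8 char='d'
After 7 (w): row=1 col=0 char='z'
After 8 (j): row=2 col=0 char='_'
After 9 (b): row=1 col=5 char='b'
After 10 (h): row=1 col=4 char='_'

Answer: zero blue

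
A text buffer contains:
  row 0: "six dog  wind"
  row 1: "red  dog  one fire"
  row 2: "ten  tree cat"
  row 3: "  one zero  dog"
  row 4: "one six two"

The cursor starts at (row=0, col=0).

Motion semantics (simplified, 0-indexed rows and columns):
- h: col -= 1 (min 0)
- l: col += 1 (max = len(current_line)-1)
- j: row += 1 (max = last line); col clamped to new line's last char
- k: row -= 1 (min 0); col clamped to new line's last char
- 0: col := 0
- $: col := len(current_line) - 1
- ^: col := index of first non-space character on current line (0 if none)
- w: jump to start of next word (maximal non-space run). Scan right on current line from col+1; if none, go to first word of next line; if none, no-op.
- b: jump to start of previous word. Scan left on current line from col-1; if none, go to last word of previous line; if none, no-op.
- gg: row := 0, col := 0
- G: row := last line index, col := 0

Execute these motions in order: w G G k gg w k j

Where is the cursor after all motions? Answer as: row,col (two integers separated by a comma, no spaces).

Answer: 1,4

Derivation:
After 1 (w): row=0 col=4 char='d'
After 2 (G): row=4 col=0 char='o'
After 3 (G): row=4 col=0 char='o'
After 4 (k): row=3 col=0 char='_'
After 5 (gg): row=0 col=0 char='s'
After 6 (w): row=0 col=4 char='d'
After 7 (k): row=0 col=4 char='d'
After 8 (j): row=1 col=4 char='_'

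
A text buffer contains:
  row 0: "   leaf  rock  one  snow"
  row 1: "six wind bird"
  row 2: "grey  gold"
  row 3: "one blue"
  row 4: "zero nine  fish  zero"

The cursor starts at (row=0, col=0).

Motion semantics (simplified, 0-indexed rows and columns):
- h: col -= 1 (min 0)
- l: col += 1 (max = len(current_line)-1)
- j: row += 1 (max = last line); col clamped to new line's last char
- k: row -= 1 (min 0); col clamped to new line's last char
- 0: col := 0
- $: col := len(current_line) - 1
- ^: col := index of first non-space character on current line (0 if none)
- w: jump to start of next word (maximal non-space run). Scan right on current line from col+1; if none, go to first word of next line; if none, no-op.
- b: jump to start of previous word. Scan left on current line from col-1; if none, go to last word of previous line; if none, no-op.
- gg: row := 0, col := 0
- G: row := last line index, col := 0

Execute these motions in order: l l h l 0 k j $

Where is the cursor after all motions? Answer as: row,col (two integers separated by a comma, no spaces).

After 1 (l): row=0 col=1 char='_'
After 2 (l): row=0 col=2 char='_'
After 3 (h): row=0 col=1 char='_'
After 4 (l): row=0 col=2 char='_'
After 5 (0): row=0 col=0 char='_'
After 6 (k): row=0 col=0 char='_'
After 7 (j): row=1 col=0 char='s'
After 8 ($): row=1 col=12 char='d'

Answer: 1,12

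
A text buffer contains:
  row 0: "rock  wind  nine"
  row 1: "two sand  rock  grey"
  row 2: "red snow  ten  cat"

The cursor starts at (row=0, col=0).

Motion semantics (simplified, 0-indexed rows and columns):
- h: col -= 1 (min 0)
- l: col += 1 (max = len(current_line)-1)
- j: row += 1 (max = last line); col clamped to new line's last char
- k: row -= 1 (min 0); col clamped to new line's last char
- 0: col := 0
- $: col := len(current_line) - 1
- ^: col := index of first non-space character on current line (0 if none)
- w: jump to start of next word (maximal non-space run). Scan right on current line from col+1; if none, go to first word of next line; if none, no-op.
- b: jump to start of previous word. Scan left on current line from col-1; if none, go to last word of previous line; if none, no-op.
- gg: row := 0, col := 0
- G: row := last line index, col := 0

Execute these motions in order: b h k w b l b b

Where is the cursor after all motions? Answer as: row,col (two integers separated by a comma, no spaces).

Answer: 0,0

Derivation:
After 1 (b): row=0 col=0 char='r'
After 2 (h): row=0 col=0 char='r'
After 3 (k): row=0 col=0 char='r'
After 4 (w): row=0 col=6 char='w'
After 5 (b): row=0 col=0 char='r'
After 6 (l): row=0 col=1 char='o'
After 7 (b): row=0 col=0 char='r'
After 8 (b): row=0 col=0 char='r'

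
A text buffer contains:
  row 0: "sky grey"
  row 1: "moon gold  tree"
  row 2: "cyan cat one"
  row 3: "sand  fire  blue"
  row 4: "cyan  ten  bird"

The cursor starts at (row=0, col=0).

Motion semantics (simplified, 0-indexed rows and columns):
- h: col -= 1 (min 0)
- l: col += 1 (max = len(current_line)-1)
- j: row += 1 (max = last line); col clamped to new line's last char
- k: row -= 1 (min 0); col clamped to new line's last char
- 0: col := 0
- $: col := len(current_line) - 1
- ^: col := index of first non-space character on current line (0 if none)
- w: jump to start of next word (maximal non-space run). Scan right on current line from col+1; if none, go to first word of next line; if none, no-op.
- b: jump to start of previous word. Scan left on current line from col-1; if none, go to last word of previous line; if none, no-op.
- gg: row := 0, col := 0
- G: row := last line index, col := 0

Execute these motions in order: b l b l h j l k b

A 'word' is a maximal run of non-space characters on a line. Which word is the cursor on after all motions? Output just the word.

Answer: sky

Derivation:
After 1 (b): row=0 col=0 char='s'
After 2 (l): row=0 col=1 char='k'
After 3 (b): row=0 col=0 char='s'
After 4 (l): row=0 col=1 char='k'
After 5 (h): row=0 col=0 char='s'
After 6 (j): row=1 col=0 char='m'
After 7 (l): row=1 col=1 char='o'
After 8 (k): row=0 col=1 char='k'
After 9 (b): row=0 col=0 char='s'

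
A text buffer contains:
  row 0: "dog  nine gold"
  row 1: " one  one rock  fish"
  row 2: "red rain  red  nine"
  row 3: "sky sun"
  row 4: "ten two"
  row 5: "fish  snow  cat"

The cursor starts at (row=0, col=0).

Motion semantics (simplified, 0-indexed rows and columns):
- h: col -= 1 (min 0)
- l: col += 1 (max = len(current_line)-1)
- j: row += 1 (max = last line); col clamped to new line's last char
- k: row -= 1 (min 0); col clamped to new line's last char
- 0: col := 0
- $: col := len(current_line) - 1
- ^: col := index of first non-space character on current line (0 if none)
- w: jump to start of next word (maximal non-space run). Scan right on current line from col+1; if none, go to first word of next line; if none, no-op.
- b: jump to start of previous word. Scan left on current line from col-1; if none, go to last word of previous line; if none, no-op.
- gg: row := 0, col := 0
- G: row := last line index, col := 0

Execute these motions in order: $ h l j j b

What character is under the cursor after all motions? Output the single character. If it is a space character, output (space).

Answer: r

Derivation:
After 1 ($): row=0 col=13 char='d'
After 2 (h): row=0 col=12 char='l'
After 3 (l): row=0 col=13 char='d'
After 4 (j): row=1 col=13 char='k'
After 5 (j): row=2 col=13 char='_'
After 6 (b): row=2 col=10 char='r'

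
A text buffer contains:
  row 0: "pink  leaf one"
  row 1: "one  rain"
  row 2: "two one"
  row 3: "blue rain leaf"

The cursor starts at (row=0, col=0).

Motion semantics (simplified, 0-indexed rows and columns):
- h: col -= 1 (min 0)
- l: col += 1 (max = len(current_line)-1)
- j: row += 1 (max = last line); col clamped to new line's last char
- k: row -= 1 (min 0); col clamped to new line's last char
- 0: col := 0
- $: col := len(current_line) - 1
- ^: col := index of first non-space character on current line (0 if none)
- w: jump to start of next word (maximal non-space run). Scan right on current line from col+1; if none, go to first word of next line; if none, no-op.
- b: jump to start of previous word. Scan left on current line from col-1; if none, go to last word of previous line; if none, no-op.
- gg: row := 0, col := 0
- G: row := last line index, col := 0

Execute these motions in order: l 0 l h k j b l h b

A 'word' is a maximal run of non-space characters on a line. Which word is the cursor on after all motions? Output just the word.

Answer: leaf

Derivation:
After 1 (l): row=0 col=1 char='i'
After 2 (0): row=0 col=0 char='p'
After 3 (l): row=0 col=1 char='i'
After 4 (h): row=0 col=0 char='p'
After 5 (k): row=0 col=0 char='p'
After 6 (j): row=1 col=0 char='o'
After 7 (b): row=0 col=11 char='o'
After 8 (l): row=0 col=12 char='n'
After 9 (h): row=0 col=11 char='o'
After 10 (b): row=0 col=6 char='l'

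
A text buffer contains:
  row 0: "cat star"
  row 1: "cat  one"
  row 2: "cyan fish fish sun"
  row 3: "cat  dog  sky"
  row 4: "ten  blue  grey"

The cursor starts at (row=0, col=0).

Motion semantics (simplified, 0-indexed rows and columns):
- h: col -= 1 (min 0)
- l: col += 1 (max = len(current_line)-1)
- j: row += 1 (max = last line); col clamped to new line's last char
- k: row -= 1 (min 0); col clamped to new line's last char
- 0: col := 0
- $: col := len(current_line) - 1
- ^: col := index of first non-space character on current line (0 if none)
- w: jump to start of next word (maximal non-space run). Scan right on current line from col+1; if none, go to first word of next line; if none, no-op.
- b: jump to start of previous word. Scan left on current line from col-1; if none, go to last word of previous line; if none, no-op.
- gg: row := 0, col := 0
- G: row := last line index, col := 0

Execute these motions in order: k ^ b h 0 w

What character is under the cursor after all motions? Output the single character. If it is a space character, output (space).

Answer: s

Derivation:
After 1 (k): row=0 col=0 char='c'
After 2 (^): row=0 col=0 char='c'
After 3 (b): row=0 col=0 char='c'
After 4 (h): row=0 col=0 char='c'
After 5 (0): row=0 col=0 char='c'
After 6 (w): row=0 col=4 char='s'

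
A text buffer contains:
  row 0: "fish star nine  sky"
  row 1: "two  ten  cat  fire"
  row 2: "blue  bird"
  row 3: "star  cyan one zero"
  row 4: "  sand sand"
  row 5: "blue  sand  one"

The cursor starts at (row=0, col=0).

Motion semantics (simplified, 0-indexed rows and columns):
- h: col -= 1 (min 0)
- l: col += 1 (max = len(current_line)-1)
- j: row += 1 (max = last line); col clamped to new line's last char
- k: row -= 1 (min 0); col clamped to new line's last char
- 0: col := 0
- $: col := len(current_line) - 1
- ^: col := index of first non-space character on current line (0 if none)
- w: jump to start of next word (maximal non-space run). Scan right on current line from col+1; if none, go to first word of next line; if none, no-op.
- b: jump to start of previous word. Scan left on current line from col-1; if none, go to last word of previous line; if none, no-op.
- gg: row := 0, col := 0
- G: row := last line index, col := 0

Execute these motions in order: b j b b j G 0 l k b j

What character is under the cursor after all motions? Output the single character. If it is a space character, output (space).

Answer: d

Derivation:
After 1 (b): row=0 col=0 char='f'
After 2 (j): row=1 col=0 char='t'
After 3 (b): row=0 col=16 char='s'
After 4 (b): row=0 col=10 char='n'
After 5 (j): row=1 col=10 char='c'
After 6 (G): row=5 col=0 char='b'
After 7 (0): row=5 col=0 char='b'
After 8 (l): row=5 col=1 char='l'
After 9 (k): row=4 col=1 char='_'
After 10 (b): row=3 col=15 char='z'
After 11 (j): row=4 col=10 char='d'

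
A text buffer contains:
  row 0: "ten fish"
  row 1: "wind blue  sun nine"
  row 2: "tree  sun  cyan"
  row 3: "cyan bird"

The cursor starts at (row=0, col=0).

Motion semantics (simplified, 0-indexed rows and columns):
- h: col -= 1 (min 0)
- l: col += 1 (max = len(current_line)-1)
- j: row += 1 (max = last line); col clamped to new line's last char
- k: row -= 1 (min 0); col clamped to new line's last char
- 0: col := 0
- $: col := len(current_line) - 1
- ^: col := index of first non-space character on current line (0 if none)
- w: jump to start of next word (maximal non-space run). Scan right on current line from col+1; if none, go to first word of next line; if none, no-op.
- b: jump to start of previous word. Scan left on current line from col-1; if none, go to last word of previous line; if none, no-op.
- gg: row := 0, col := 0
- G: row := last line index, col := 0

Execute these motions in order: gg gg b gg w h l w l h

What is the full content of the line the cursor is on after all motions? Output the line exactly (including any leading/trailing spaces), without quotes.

Answer: wind blue  sun nine

Derivation:
After 1 (gg): row=0 col=0 char='t'
After 2 (gg): row=0 col=0 char='t'
After 3 (b): row=0 col=0 char='t'
After 4 (gg): row=0 col=0 char='t'
After 5 (w): row=0 col=4 char='f'
After 6 (h): row=0 col=3 char='_'
After 7 (l): row=0 col=4 char='f'
After 8 (w): row=1 col=0 char='w'
After 9 (l): row=1 col=1 char='i'
After 10 (h): row=1 col=0 char='w'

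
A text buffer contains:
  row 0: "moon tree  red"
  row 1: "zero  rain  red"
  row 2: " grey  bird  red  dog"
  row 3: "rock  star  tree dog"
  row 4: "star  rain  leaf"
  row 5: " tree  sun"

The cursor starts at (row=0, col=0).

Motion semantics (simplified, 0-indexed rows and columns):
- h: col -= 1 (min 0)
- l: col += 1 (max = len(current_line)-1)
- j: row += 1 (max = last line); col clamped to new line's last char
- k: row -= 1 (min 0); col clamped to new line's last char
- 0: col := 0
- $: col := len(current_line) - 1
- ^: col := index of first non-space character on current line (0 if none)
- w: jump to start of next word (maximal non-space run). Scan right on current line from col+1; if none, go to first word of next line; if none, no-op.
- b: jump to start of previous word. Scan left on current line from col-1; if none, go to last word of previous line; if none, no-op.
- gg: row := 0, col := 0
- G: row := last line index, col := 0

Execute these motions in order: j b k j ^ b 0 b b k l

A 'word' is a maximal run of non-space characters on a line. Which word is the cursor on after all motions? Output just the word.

After 1 (j): row=1 col=0 char='z'
After 2 (b): row=0 col=11 char='r'
After 3 (k): row=0 col=11 char='r'
After 4 (j): row=1 col=11 char='_'
After 5 (^): row=1 col=0 char='z'
After 6 (b): row=0 col=11 char='r'
After 7 (0): row=0 col=0 char='m'
After 8 (b): row=0 col=0 char='m'
After 9 (b): row=0 col=0 char='m'
After 10 (k): row=0 col=0 char='m'
After 11 (l): row=0 col=1 char='o'

Answer: moon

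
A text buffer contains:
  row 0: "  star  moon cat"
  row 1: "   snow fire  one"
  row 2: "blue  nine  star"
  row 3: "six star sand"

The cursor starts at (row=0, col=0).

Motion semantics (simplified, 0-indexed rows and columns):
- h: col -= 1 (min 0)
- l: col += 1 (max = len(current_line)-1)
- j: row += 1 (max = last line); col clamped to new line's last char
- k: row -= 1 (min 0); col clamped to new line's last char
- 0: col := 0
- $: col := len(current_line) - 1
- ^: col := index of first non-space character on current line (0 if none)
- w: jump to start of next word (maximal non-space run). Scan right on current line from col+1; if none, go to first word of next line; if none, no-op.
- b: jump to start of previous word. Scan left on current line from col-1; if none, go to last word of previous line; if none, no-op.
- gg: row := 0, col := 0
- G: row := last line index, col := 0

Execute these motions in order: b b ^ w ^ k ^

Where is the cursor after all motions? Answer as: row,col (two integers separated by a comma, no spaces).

Answer: 0,2

Derivation:
After 1 (b): row=0 col=0 char='_'
After 2 (b): row=0 col=0 char='_'
After 3 (^): row=0 col=2 char='s'
After 4 (w): row=0 col=8 char='m'
After 5 (^): row=0 col=2 char='s'
After 6 (k): row=0 col=2 char='s'
After 7 (^): row=0 col=2 char='s'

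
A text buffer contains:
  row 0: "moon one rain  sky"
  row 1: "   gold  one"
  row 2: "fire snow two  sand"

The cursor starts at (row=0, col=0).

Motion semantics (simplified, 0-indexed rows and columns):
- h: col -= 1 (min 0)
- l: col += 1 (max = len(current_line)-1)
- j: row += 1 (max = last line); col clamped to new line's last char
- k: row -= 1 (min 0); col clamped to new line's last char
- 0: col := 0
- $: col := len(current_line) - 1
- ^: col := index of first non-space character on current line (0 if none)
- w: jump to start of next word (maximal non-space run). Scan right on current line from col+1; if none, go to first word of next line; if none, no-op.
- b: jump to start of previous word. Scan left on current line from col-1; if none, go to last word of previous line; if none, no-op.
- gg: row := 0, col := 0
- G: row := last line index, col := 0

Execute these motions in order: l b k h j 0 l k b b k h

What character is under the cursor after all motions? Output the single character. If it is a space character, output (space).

Answer: m

Derivation:
After 1 (l): row=0 col=1 char='o'
After 2 (b): row=0 col=0 char='m'
After 3 (k): row=0 col=0 char='m'
After 4 (h): row=0 col=0 char='m'
After 5 (j): row=1 col=0 char='_'
After 6 (0): row=1 col=0 char='_'
After 7 (l): row=1 col=1 char='_'
After 8 (k): row=0 col=1 char='o'
After 9 (b): row=0 col=0 char='m'
After 10 (b): row=0 col=0 char='m'
After 11 (k): row=0 col=0 char='m'
After 12 (h): row=0 col=0 char='m'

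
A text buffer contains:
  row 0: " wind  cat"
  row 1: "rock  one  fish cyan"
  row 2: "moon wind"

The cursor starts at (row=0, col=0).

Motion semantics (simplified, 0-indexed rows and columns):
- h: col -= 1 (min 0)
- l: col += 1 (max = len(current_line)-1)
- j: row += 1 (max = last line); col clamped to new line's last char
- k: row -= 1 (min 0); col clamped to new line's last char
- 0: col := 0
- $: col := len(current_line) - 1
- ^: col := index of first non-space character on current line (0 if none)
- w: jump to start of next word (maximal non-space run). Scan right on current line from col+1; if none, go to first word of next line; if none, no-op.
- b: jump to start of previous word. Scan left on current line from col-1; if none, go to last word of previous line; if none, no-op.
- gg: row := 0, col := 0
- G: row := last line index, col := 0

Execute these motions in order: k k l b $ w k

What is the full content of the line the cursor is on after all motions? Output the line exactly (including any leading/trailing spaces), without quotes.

After 1 (k): row=0 col=0 char='_'
After 2 (k): row=0 col=0 char='_'
After 3 (l): row=0 col=1 char='w'
After 4 (b): row=0 col=1 char='w'
After 5 ($): row=0 col=9 char='t'
After 6 (w): row=1 col=0 char='r'
After 7 (k): row=0 col=0 char='_'

Answer:  wind  cat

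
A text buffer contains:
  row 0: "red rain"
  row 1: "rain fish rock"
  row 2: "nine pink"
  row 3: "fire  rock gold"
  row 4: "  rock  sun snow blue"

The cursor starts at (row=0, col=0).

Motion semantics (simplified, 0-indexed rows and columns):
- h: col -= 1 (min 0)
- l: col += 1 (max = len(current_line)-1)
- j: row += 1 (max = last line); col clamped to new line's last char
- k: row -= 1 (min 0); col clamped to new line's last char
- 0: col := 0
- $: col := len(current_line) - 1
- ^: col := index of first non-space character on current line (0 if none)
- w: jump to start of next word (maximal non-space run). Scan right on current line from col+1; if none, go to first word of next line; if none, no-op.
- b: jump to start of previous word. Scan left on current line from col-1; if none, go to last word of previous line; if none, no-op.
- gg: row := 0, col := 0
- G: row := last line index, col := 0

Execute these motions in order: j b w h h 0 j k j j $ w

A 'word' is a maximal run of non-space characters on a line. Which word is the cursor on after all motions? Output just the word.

Answer: rock

Derivation:
After 1 (j): row=1 col=0 char='r'
After 2 (b): row=0 col=4 char='r'
After 3 (w): row=1 col=0 char='r'
After 4 (h): row=1 col=0 char='r'
After 5 (h): row=1 col=0 char='r'
After 6 (0): row=1 col=0 char='r'
After 7 (j): row=2 col=0 char='n'
After 8 (k): row=1 col=0 char='r'
After 9 (j): row=2 col=0 char='n'
After 10 (j): row=3 col=0 char='f'
After 11 ($): row=3 col=14 char='d'
After 12 (w): row=4 col=2 char='r'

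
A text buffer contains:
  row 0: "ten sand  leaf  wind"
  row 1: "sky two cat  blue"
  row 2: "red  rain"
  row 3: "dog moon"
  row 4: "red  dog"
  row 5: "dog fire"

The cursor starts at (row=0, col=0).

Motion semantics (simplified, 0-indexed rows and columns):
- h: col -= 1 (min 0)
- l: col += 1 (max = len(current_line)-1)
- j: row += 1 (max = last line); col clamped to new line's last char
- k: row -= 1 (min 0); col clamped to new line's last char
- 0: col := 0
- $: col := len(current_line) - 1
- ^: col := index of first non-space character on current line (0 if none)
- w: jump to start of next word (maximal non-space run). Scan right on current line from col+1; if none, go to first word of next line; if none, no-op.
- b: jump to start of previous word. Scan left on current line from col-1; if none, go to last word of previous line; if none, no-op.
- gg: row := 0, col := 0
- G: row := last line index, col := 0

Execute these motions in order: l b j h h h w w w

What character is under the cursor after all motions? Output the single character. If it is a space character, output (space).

After 1 (l): row=0 col=1 char='e'
After 2 (b): row=0 col=0 char='t'
After 3 (j): row=1 col=0 char='s'
After 4 (h): row=1 col=0 char='s'
After 5 (h): row=1 col=0 char='s'
After 6 (h): row=1 col=0 char='s'
After 7 (w): row=1 col=4 char='t'
After 8 (w): row=1 col=8 char='c'
After 9 (w): row=1 col=13 char='b'

Answer: b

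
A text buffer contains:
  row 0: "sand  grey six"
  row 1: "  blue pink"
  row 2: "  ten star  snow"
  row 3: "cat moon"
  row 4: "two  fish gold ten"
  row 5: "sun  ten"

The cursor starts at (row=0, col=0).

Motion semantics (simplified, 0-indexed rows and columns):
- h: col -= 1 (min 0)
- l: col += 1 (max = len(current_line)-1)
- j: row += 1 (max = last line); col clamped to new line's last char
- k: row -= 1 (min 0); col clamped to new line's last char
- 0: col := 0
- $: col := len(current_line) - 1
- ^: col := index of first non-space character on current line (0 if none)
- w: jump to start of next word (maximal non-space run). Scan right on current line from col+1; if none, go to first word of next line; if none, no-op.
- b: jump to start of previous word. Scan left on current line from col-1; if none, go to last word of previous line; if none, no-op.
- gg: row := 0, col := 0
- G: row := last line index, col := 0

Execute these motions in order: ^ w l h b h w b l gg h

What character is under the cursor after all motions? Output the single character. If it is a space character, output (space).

After 1 (^): row=0 col=0 char='s'
After 2 (w): row=0 col=6 char='g'
After 3 (l): row=0 col=7 char='r'
After 4 (h): row=0 col=6 char='g'
After 5 (b): row=0 col=0 char='s'
After 6 (h): row=0 col=0 char='s'
After 7 (w): row=0 col=6 char='g'
After 8 (b): row=0 col=0 char='s'
After 9 (l): row=0 col=1 char='a'
After 10 (gg): row=0 col=0 char='s'
After 11 (h): row=0 col=0 char='s'

Answer: s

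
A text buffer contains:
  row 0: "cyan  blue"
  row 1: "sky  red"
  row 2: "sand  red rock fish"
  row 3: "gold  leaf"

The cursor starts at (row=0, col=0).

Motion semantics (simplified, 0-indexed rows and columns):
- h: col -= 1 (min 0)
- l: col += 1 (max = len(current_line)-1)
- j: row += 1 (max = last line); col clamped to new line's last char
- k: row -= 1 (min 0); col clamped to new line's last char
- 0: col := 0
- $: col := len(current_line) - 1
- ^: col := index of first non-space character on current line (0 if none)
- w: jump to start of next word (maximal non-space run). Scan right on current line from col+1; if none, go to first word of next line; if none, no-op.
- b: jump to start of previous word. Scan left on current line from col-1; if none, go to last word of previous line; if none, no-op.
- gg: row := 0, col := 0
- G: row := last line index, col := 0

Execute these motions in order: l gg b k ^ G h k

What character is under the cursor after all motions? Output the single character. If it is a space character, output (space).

After 1 (l): row=0 col=1 char='y'
After 2 (gg): row=0 col=0 char='c'
After 3 (b): row=0 col=0 char='c'
After 4 (k): row=0 col=0 char='c'
After 5 (^): row=0 col=0 char='c'
After 6 (G): row=3 col=0 char='g'
After 7 (h): row=3 col=0 char='g'
After 8 (k): row=2 col=0 char='s'

Answer: s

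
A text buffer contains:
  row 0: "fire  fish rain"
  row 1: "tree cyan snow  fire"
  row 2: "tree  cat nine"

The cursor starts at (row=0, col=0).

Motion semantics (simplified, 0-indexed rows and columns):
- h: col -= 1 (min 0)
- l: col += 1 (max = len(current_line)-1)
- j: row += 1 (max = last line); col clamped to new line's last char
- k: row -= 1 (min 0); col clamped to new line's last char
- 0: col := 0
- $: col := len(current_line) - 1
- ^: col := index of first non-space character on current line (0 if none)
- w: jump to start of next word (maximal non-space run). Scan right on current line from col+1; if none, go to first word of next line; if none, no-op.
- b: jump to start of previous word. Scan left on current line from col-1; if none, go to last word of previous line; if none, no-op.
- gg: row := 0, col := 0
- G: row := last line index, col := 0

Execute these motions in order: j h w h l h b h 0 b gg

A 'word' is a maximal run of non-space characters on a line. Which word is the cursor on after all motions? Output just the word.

After 1 (j): row=1 col=0 char='t'
After 2 (h): row=1 col=0 char='t'
After 3 (w): row=1 col=5 char='c'
After 4 (h): row=1 col=4 char='_'
After 5 (l): row=1 col=5 char='c'
After 6 (h): row=1 col=4 char='_'
After 7 (b): row=1 col=0 char='t'
After 8 (h): row=1 col=0 char='t'
After 9 (0): row=1 col=0 char='t'
After 10 (b): row=0 col=11 char='r'
After 11 (gg): row=0 col=0 char='f'

Answer: fire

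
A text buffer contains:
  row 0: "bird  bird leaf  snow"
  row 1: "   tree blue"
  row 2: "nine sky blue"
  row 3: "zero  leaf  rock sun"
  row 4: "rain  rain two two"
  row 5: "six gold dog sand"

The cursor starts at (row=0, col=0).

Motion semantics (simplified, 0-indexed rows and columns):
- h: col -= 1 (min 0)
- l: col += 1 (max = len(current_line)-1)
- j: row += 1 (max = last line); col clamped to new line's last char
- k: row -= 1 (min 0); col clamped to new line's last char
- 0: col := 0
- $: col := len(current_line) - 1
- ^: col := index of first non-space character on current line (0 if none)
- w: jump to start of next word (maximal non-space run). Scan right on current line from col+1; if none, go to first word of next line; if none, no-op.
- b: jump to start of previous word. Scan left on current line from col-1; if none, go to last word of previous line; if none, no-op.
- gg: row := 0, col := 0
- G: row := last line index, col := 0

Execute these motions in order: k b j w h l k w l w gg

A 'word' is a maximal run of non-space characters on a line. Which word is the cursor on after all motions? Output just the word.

Answer: bird

Derivation:
After 1 (k): row=0 col=0 char='b'
After 2 (b): row=0 col=0 char='b'
After 3 (j): row=1 col=0 char='_'
After 4 (w): row=1 col=3 char='t'
After 5 (h): row=1 col=2 char='_'
After 6 (l): row=1 col=3 char='t'
After 7 (k): row=0 col=3 char='d'
After 8 (w): row=0 col=6 char='b'
After 9 (l): row=0 col=7 char='i'
After 10 (w): row=0 col=11 char='l'
After 11 (gg): row=0 col=0 char='b'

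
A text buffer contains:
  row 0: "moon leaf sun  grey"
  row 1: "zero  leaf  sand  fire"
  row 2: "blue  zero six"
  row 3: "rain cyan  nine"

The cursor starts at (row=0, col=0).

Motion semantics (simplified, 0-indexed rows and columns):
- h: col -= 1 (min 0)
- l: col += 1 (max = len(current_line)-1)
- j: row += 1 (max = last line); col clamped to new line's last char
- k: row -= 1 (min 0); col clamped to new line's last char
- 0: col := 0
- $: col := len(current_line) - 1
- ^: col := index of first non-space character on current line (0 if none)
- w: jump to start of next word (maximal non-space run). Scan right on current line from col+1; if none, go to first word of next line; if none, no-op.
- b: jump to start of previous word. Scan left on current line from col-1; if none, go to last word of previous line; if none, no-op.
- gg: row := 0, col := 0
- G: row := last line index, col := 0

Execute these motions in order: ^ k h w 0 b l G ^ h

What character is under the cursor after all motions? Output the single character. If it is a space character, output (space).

After 1 (^): row=0 col=0 char='m'
After 2 (k): row=0 col=0 char='m'
After 3 (h): row=0 col=0 char='m'
After 4 (w): row=0 col=5 char='l'
After 5 (0): row=0 col=0 char='m'
After 6 (b): row=0 col=0 char='m'
After 7 (l): row=0 col=1 char='o'
After 8 (G): row=3 col=0 char='r'
After 9 (^): row=3 col=0 char='r'
After 10 (h): row=3 col=0 char='r'

Answer: r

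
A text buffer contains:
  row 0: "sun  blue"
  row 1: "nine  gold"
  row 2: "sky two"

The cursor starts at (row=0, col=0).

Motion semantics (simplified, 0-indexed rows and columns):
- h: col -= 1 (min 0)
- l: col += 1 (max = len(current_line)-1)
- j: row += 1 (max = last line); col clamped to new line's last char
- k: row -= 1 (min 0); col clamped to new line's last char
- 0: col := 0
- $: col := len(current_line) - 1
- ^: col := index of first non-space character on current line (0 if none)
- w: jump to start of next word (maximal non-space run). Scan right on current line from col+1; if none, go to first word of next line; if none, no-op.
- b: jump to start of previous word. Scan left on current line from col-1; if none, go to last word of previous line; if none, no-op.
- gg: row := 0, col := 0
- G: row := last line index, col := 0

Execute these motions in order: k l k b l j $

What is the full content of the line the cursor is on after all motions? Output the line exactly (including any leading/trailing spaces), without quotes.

Answer: nine  gold

Derivation:
After 1 (k): row=0 col=0 char='s'
After 2 (l): row=0 col=1 char='u'
After 3 (k): row=0 col=1 char='u'
After 4 (b): row=0 col=0 char='s'
After 5 (l): row=0 col=1 char='u'
After 6 (j): row=1 col=1 char='i'
After 7 ($): row=1 col=9 char='d'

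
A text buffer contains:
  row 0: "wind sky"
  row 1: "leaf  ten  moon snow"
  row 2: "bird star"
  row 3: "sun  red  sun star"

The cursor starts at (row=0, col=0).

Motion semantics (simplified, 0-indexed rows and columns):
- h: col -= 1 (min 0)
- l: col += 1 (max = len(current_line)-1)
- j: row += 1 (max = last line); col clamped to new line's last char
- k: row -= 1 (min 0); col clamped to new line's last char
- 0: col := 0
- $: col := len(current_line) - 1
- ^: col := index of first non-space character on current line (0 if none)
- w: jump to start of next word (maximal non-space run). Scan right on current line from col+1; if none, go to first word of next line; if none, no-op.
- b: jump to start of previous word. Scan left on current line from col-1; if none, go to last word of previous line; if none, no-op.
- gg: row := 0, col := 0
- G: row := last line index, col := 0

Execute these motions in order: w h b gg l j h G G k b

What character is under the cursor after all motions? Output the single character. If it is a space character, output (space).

After 1 (w): row=0 col=5 char='s'
After 2 (h): row=0 col=4 char='_'
After 3 (b): row=0 col=0 char='w'
After 4 (gg): row=0 col=0 char='w'
After 5 (l): row=0 col=1 char='i'
After 6 (j): row=1 col=1 char='e'
After 7 (h): row=1 col=0 char='l'
After 8 (G): row=3 col=0 char='s'
After 9 (G): row=3 col=0 char='s'
After 10 (k): row=2 col=0 char='b'
After 11 (b): row=1 col=16 char='s'

Answer: s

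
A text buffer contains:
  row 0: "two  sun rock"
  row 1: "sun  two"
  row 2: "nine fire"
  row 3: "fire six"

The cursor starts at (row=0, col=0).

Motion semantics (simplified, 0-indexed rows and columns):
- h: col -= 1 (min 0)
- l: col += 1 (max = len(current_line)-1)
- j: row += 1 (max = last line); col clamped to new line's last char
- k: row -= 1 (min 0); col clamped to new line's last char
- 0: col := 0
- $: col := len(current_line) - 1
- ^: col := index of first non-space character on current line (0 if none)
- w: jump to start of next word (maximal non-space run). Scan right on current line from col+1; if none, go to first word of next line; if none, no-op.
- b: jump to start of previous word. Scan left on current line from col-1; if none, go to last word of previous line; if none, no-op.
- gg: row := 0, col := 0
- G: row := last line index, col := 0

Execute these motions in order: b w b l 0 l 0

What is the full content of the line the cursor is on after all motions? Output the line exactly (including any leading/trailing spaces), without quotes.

Answer: two  sun rock

Derivation:
After 1 (b): row=0 col=0 char='t'
After 2 (w): row=0 col=5 char='s'
After 3 (b): row=0 col=0 char='t'
After 4 (l): row=0 col=1 char='w'
After 5 (0): row=0 col=0 char='t'
After 6 (l): row=0 col=1 char='w'
After 7 (0): row=0 col=0 char='t'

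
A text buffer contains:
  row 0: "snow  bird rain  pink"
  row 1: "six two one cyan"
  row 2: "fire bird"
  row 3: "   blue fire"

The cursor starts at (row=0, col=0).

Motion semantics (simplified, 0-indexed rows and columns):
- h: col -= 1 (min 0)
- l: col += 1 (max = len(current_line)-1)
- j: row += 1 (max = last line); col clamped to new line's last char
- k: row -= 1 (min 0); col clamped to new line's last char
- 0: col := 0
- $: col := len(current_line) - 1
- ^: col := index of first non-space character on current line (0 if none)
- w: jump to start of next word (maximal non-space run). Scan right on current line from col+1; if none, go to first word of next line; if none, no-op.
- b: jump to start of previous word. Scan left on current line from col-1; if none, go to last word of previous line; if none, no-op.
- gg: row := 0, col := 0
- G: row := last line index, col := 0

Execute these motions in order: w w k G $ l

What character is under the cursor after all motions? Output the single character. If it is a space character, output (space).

Answer: e

Derivation:
After 1 (w): row=0 col=6 char='b'
After 2 (w): row=0 col=11 char='r'
After 3 (k): row=0 col=11 char='r'
After 4 (G): row=3 col=0 char='_'
After 5 ($): row=3 col=11 char='e'
After 6 (l): row=3 col=11 char='e'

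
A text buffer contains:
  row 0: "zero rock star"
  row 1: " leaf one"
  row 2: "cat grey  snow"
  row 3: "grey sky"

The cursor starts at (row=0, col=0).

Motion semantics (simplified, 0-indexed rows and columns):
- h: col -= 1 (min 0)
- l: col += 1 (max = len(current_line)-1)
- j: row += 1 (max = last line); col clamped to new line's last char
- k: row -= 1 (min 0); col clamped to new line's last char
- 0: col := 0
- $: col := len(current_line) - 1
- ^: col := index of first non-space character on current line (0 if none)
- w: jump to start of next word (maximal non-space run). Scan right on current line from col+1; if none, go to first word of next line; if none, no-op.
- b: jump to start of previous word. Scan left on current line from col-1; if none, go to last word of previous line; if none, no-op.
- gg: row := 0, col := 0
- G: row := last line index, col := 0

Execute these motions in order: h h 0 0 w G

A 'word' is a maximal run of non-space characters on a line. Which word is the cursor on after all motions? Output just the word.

After 1 (h): row=0 col=0 char='z'
After 2 (h): row=0 col=0 char='z'
After 3 (0): row=0 col=0 char='z'
After 4 (0): row=0 col=0 char='z'
After 5 (w): row=0 col=5 char='r'
After 6 (G): row=3 col=0 char='g'

Answer: grey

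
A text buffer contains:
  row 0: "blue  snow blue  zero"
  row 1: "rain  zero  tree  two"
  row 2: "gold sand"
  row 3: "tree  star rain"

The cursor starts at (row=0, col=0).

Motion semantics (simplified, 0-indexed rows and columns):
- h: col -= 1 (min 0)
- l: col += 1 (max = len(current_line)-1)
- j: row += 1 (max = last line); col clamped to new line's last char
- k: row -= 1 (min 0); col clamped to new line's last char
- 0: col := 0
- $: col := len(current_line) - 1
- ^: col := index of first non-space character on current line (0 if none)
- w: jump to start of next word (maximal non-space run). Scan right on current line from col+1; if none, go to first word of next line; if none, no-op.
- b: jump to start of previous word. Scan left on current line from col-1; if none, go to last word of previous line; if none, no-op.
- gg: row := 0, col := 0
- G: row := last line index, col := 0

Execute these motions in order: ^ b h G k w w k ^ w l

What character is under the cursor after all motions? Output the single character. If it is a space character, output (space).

After 1 (^): row=0 col=0 char='b'
After 2 (b): row=0 col=0 char='b'
After 3 (h): row=0 col=0 char='b'
After 4 (G): row=3 col=0 char='t'
After 5 (k): row=2 col=0 char='g'
After 6 (w): row=2 col=5 char='s'
After 7 (w): row=3 col=0 char='t'
After 8 (k): row=2 col=0 char='g'
After 9 (^): row=2 col=0 char='g'
After 10 (w): row=2 col=5 char='s'
After 11 (l): row=2 col=6 char='a'

Answer: a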